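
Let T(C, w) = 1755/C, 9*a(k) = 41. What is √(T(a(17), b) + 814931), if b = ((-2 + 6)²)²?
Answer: √1370546606/41 ≈ 902.95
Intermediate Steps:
a(k) = 41/9 (a(k) = (⅑)*41 = 41/9)
b = 256 (b = (4²)² = 16² = 256)
√(T(a(17), b) + 814931) = √(1755/(41/9) + 814931) = √(1755*(9/41) + 814931) = √(15795/41 + 814931) = √(33427966/41) = √1370546606/41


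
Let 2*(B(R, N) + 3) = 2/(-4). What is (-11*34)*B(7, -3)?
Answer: 2431/2 ≈ 1215.5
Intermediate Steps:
B(R, N) = -13/4 (B(R, N) = -3 + (2/(-4))/2 = -3 + (2*(-¼))/2 = -3 + (½)*(-½) = -3 - ¼ = -13/4)
(-11*34)*B(7, -3) = -11*34*(-13/4) = -374*(-13/4) = 2431/2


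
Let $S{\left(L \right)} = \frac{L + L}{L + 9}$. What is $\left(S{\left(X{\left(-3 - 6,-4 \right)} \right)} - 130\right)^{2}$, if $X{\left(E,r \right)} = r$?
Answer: $\frac{432964}{25} \approx 17319.0$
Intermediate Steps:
$S{\left(L \right)} = \frac{2 L}{9 + L}$
$\left(S{\left(X{\left(-3 - 6,-4 \right)} \right)} - 130\right)^{2} = \left(2 \left(-4\right) \frac{1}{9 - 4} - 130\right)^{2} = \left(2 \left(-4\right) \frac{1}{5} - 130\right)^{2} = \left(- \frac{8}{5} - 130\right)^{2} = \left(- \frac{658}{5}\right)^{2} = \frac{432964}{25}$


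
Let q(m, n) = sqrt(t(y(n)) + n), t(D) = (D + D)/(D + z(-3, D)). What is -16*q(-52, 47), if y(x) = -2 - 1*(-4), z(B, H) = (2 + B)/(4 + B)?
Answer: -16*sqrt(51) ≈ -114.26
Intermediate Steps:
z(B, H) = (2 + B)/(4 + B)
y(x) = 2 (y(x) = -2 + 4 = 2)
t(D) = 2*D/(-1 + D) (t(D) = (D + D)/(D + (2 - 3)/(4 - 3)) = (2*D)/(D - 1/1) = (2*D)/(D + 1*(-1)) = (2*D)/(D - 1) = (2*D)/(-1 + D) = 2*D/(-1 + D))
q(m, n) = sqrt(4 + n) (q(m, n) = sqrt(2*2/(-1 + 2) + n) = sqrt(2*2/1 + n) = sqrt(2*2*1 + n) = sqrt(4 + n))
-16*q(-52, 47) = -16*sqrt(4 + 47) = -16*sqrt(51)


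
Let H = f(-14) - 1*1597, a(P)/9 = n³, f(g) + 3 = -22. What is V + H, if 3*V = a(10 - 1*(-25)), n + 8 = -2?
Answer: -4622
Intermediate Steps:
n = -10 (n = -8 - 2 = -10)
f(g) = -25 (f(g) = -3 - 22 = -25)
a(P) = -9000 (a(P) = 9*(-10)³ = 9*(-1000) = -9000)
V = -3000 (V = (⅓)*(-9000) = -3000)
H = -1622 (H = -25 - 1*1597 = -25 - 1597 = -1622)
V + H = -3000 - 1622 = -4622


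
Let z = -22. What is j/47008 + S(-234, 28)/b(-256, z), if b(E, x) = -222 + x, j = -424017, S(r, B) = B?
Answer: -26194093/2867488 ≈ -9.1349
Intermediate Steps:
j/47008 + S(-234, 28)/b(-256, z) = -424017/47008 + 28/(-222 - 22) = -424017*1/47008 + 28/(-244) = -424017/47008 + 28*(-1/244) = -424017/47008 - 7/61 = -26194093/2867488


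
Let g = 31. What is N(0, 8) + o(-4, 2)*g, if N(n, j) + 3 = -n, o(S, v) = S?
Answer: -127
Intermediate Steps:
N(n, j) = -3 - n
N(0, 8) + o(-4, 2)*g = (-3 - 1*0) - 4*31 = (-3 + 0) - 124 = -3 - 124 = -127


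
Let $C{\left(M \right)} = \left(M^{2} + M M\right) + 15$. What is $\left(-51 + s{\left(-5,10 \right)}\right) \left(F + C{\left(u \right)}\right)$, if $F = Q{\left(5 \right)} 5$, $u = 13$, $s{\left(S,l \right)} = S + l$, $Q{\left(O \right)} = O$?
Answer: $-17388$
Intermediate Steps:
$F = 25$ ($F = 5 \cdot 5 = 25$)
$C{\left(M \right)} = 15 + 2 M^{2}$ ($C{\left(M \right)} = \left(M^{2} + M^{2}\right) + 15 = 2 M^{2} + 15 = 15 + 2 M^{2}$)
$\left(-51 + s{\left(-5,10 \right)}\right) \left(F + C{\left(u \right)}\right) = \left(-51 + \left(-5 + 10\right)\right) \left(25 + \left(15 + 2 \cdot 13^{2}\right)\right) = \left(-51 + 5\right) \left(25 + \left(15 + 2 \cdot 169\right)\right) = - 46 \left(25 + \left(15 + 338\right)\right) = - 46 \left(25 + 353\right) = \left(-46\right) 378 = -17388$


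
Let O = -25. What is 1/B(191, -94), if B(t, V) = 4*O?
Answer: -1/100 ≈ -0.010000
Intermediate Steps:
B(t, V) = -100 (B(t, V) = 4*(-25) = -100)
1/B(191, -94) = 1/(-100) = -1/100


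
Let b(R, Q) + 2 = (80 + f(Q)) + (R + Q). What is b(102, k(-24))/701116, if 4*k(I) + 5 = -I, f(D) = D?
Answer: 379/1402232 ≈ 0.00027028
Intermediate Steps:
k(I) = -5/4 - I/4 (k(I) = -5/4 + (-I)/4 = -5/4 - I/4)
b(R, Q) = 78 + R + 2*Q (b(R, Q) = -2 + ((80 + Q) + (R + Q)) = -2 + ((80 + Q) + (Q + R)) = -2 + (80 + R + 2*Q) = 78 + R + 2*Q)
b(102, k(-24))/701116 = (78 + 102 + 2*(-5/4 - ¼*(-24)))/701116 = (78 + 102 + 2*(-5/4 + 6))*(1/701116) = (78 + 102 + 2*(19/4))*(1/701116) = (78 + 102 + 19/2)*(1/701116) = (379/2)*(1/701116) = 379/1402232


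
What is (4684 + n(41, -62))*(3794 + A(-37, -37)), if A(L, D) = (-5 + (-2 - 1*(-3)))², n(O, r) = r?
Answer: 17609820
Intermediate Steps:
A(L, D) = 16 (A(L, D) = (-5 + (-2 + 3))² = (-5 + 1)² = (-4)² = 16)
(4684 + n(41, -62))*(3794 + A(-37, -37)) = (4684 - 62)*(3794 + 16) = 4622*3810 = 17609820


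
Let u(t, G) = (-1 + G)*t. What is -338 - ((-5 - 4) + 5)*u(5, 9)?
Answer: -178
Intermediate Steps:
u(t, G) = t*(-1 + G)
-338 - ((-5 - 4) + 5)*u(5, 9) = -338 - ((-5 - 4) + 5)*5*(-1 + 9) = -338 - (-9 + 5)*5*8 = -338 - (-4)*40 = -338 - 1*(-160) = -338 + 160 = -178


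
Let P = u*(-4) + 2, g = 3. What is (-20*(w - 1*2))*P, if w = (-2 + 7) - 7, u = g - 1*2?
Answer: -160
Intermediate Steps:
u = 1 (u = 3 - 1*2 = 3 - 2 = 1)
w = -2 (w = 5 - 7 = -2)
P = -2 (P = 1*(-4) + 2 = -4 + 2 = -2)
(-20*(w - 1*2))*P = -20*(-2 - 1*2)*(-2) = -20*(-2 - 2)*(-2) = -20*(-4)*(-2) = 80*(-2) = -160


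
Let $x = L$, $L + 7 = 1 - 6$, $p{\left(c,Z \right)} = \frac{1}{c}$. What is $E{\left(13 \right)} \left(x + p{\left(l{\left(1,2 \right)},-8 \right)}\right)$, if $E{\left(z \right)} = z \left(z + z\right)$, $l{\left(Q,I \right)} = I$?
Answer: $-3887$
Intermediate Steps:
$E{\left(z \right)} = 2 z^{2}$ ($E{\left(z \right)} = z 2 z = 2 z^{2}$)
$L = -12$ ($L = -7 + \left(1 - 6\right) = -7 - 5 = -12$)
$x = -12$
$E{\left(13 \right)} \left(x + p{\left(l{\left(1,2 \right)},-8 \right)}\right) = 2 \cdot 13^{2} \left(-12 + \frac{1}{2}\right) = 2 \cdot 169 \left(-12 + \frac{1}{2}\right) = 338 \left(- \frac{23}{2}\right) = -3887$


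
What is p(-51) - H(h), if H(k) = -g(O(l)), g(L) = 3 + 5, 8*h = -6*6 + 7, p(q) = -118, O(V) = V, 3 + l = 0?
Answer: -110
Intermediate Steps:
l = -3 (l = -3 + 0 = -3)
h = -29/8 (h = (-6*6 + 7)/8 = (-36 + 7)/8 = (⅛)*(-29) = -29/8 ≈ -3.6250)
g(L) = 8
H(k) = -8 (H(k) = -1*8 = -8)
p(-51) - H(h) = -118 - 1*(-8) = -118 + 8 = -110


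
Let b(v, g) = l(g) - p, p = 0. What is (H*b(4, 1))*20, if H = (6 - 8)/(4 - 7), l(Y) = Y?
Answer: 40/3 ≈ 13.333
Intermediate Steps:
b(v, g) = g (b(v, g) = g - 1*0 = g + 0 = g)
H = ⅔ (H = -2/(-3) = -2*(-⅓) = ⅔ ≈ 0.66667)
(H*b(4, 1))*20 = ((⅔)*1)*20 = (⅔)*20 = 40/3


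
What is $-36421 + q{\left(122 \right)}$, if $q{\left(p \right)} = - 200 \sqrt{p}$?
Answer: $-36421 - 200 \sqrt{122} \approx -38630.0$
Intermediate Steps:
$-36421 + q{\left(122 \right)} = -36421 - 200 \sqrt{122}$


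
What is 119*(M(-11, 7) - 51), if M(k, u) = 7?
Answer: -5236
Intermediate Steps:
119*(M(-11, 7) - 51) = 119*(7 - 51) = 119*(-44) = -5236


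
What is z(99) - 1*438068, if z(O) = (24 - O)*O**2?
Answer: -1173143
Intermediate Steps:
z(O) = O**2*(24 - O)
z(99) - 1*438068 = 99**2*(24 - 1*99) - 1*438068 = 9801*(24 - 99) - 438068 = 9801*(-75) - 438068 = -735075 - 438068 = -1173143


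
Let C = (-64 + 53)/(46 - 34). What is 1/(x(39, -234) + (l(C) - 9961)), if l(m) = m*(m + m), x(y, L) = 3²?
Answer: -72/716423 ≈ -0.00010050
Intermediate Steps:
x(y, L) = 9
C = -11/12 ≈ -0.91667
l(m) = 2*m² (l(m) = m*(2*m) = 2*m²)
1/(x(39, -234) + (l(C) - 9961)) = 1/(9 + (2*(-11/12)² - 9961)) = 1/(9 + (2*(121/144) - 9961)) = 1/(9 + (121/72 - 9961)) = 1/(9 - 717071/72) = 1/(-716423/72) = -72/716423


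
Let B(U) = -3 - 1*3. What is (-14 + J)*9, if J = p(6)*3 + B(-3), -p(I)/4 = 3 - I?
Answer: 144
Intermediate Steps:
p(I) = -12 + 4*I (p(I) = -4*(3 - I) = -12 + 4*I)
B(U) = -6 (B(U) = -3 - 3 = -6)
J = 30 (J = (-12 + 4*6)*3 - 6 = (-12 + 24)*3 - 6 = 12*3 - 6 = 36 - 6 = 30)
(-14 + J)*9 = (-14 + 30)*9 = 16*9 = 144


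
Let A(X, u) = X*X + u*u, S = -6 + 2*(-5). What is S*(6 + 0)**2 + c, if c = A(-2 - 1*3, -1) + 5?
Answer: -545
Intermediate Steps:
S = -16 (S = -6 - 10 = -16)
A(X, u) = X**2 + u**2
c = 31 (c = ((-2 - 1*3)**2 + (-1)**2) + 5 = ((-2 - 3)**2 + 1) + 5 = ((-5)**2 + 1) + 5 = (25 + 1) + 5 = 26 + 5 = 31)
S*(6 + 0)**2 + c = -16*(6 + 0)**2 + 31 = -16*6**2 + 31 = -16*36 + 31 = -576 + 31 = -545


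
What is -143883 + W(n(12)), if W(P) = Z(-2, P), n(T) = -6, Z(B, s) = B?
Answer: -143885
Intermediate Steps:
W(P) = -2
-143883 + W(n(12)) = -143883 - 2 = -143885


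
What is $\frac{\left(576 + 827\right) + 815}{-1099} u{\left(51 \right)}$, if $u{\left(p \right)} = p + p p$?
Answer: $- \frac{5882136}{1099} \approx -5352.3$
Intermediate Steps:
$u{\left(p \right)} = p + p^{2}$
$\frac{\left(576 + 827\right) + 815}{-1099} u{\left(51 \right)} = \frac{\left(576 + 827\right) + 815}{-1099} \cdot 51 \left(1 + 51\right) = \left(1403 + 815\right) \left(- \frac{1}{1099}\right) 51 \cdot 52 = 2218 \left(- \frac{1}{1099}\right) 2652 = \left(- \frac{2218}{1099}\right) 2652 = - \frac{5882136}{1099}$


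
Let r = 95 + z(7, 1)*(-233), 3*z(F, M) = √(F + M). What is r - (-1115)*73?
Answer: 81490 - 466*√2/3 ≈ 81270.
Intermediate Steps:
z(F, M) = √(F + M)/3
r = 95 - 466*√2/3 (r = 95 + (√(7 + 1)/3)*(-233) = 95 + (√8/3)*(-233) = 95 + ((2*√2)/3)*(-233) = 95 + (2*√2/3)*(-233) = 95 - 466*√2/3 ≈ -124.67)
r - (-1115)*73 = (95 - 466*√2/3) - (-1115)*73 = (95 - 466*√2/3) - 1*(-81395) = (95 - 466*√2/3) + 81395 = 81490 - 466*√2/3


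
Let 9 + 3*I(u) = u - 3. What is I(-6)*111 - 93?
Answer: -759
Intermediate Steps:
I(u) = -4 + u/3 (I(u) = -3 + (u - 3)/3 = -3 + (-3 + u)/3 = -3 + (-1 + u/3) = -4 + u/3)
I(-6)*111 - 93 = (-4 + (1/3)*(-6))*111 - 93 = (-4 - 2)*111 - 93 = -6*111 - 93 = -666 - 93 = -759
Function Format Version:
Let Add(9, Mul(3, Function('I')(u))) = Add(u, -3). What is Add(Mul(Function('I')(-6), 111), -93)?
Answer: -759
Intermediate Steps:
Function('I')(u) = Add(-4, Mul(Rational(1, 3), u)) (Function('I')(u) = Add(-3, Mul(Rational(1, 3), Add(u, -3))) = Add(-3, Mul(Rational(1, 3), Add(-3, u))) = Add(-3, Add(-1, Mul(Rational(1, 3), u))) = Add(-4, Mul(Rational(1, 3), u)))
Add(Mul(Function('I')(-6), 111), -93) = Add(Mul(Add(-4, Mul(Rational(1, 3), -6)), 111), -93) = Add(Mul(Add(-4, -2), 111), -93) = Add(Mul(-6, 111), -93) = Add(-666, -93) = -759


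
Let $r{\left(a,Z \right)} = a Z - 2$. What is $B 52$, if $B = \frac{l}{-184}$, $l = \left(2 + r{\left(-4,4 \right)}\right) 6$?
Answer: $\frac{624}{23} \approx 27.13$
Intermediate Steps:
$r{\left(a,Z \right)} = -2 + Z a$ ($r{\left(a,Z \right)} = Z a - 2 = -2 + Z a$)
$l = -96$ ($l = \left(2 + \left(-2 + 4 \left(-4\right)\right)\right) 6 = \left(2 - 18\right) 6 = \left(-16\right) 6 = -96$)
$B = \frac{12}{23}$ ($B = - \frac{96}{-184} = \left(-96\right) \left(- \frac{1}{184}\right) = \frac{12}{23} \approx 0.52174$)
$B 52 = \frac{12}{23} \cdot 52 = \frac{624}{23}$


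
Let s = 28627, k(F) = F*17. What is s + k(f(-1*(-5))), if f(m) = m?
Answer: 28712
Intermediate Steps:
k(F) = 17*F
s + k(f(-1*(-5))) = 28627 + 17*(-1*(-5)) = 28627 + 17*5 = 28627 + 85 = 28712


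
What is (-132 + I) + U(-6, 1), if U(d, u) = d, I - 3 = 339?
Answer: 204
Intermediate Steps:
I = 342 (I = 3 + 339 = 342)
(-132 + I) + U(-6, 1) = (-132 + 342) - 6 = 210 - 6 = 204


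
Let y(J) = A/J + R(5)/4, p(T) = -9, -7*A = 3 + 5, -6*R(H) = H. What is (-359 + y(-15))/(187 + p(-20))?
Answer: -100557/49840 ≈ -2.0176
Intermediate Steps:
R(H) = -H/6
A = -8/7 (A = -(3 + 5)/7 = -⅐*8 = -8/7 ≈ -1.1429)
y(J) = -5/24 - 8/(7*J) (y(J) = -8/(7*J) - ⅙*5/4 = -8/(7*J) - ⅚*¼ = -8/(7*J) - 5/24 = -5/24 - 8/(7*J))
(-359 + y(-15))/(187 + p(-20)) = (-359 + (1/168)*(-192 - 35*(-15))/(-15))/(187 - 9) = (-359 + (1/168)*(-1/15)*(-192 + 525))/178 = (-359 + (1/168)*(-1/15)*333)/178 = (-359 - 37/280)/178 = (1/178)*(-100557/280) = -100557/49840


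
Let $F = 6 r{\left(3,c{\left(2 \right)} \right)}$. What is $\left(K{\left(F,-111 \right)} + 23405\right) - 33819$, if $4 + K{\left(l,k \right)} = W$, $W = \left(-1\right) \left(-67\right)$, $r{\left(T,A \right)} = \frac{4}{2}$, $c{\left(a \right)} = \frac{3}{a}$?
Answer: $-10351$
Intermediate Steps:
$r{\left(T,A \right)} = 2$ ($r{\left(T,A \right)} = 4 \cdot \frac{1}{2} = 2$)
$F = 12$ ($F = 6 \cdot 2 = 12$)
$W = 67$
$K{\left(l,k \right)} = 63$ ($K{\left(l,k \right)} = -4 + 67 = 63$)
$\left(K{\left(F,-111 \right)} + 23405\right) - 33819 = \left(63 + 23405\right) - 33819 = 23468 - 33819 = -10351$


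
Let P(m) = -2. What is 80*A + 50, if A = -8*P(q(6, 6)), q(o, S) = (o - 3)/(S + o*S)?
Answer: 1330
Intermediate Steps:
q(o, S) = (-3 + o)/(S + S*o)
A = 16 (A = -8*(-2) = 16)
80*A + 50 = 80*16 + 50 = 1280 + 50 = 1330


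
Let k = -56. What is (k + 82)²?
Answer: 676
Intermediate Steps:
(k + 82)² = (-56 + 82)² = 26² = 676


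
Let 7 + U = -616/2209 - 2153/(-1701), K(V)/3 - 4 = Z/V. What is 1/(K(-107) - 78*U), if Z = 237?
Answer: 134017821/63575310583 ≈ 0.0021080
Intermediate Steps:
K(V) = 12 + 711/V (K(V) = 12 + 3*(237/V) = 12 + 711/V)
U = -22594402/3757509 (U = -7 + (-616/2209 - 2153/(-1701)) = -7 + (-616*1/2209 - 2153*(-1/1701)) = -7 + (-616/2209 + 2153/1701) = -7 + 3708161/3757509 = -22594402/3757509 ≈ -6.0131)
1/(K(-107) - 78*U) = 1/((12 + 711/(-107)) - 78*(-22594402/3757509)) = 1/((12 + 711*(-1/107)) + 587454452/1252503) = 1/((12 - 711/107) + 587454452/1252503) = 1/(573/107 + 587454452/1252503) = 1/(63575310583/134017821) = 134017821/63575310583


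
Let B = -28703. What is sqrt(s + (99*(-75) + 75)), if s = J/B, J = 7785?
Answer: I*sqrt(6055610689005)/28703 ≈ 85.734*I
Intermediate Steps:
s = -7785/28703 (s = 7785/(-28703) = 7785*(-1/28703) = -7785/28703 ≈ -0.27123)
sqrt(s + (99*(-75) + 75)) = sqrt(-7785/28703 + (99*(-75) + 75)) = sqrt(-7785/28703 + (-7425 + 75)) = sqrt(-7785/28703 - 7350) = sqrt(-210974835/28703) = I*sqrt(6055610689005)/28703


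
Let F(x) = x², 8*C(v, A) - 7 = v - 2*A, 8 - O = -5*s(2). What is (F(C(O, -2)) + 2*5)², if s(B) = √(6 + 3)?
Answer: 201601/256 ≈ 787.50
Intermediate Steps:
s(B) = 3 (s(B) = √9 = 3)
O = 23 (O = 8 - (-5)*3 = 8 - 1*(-15) = 8 + 15 = 23)
C(v, A) = 7/8 - A/4 + v/8 (C(v, A) = 7/8 + (v - 2*A)/8 = 7/8 + (-A/4 + v/8) = 7/8 - A/4 + v/8)
(F(C(O, -2)) + 2*5)² = ((7/8 - ¼*(-2) + (⅛)*23)² + 2*5)² = ((7/8 + ½ + 23/8)² + 10)² = ((17/4)² + 10)² = (289/16 + 10)² = (449/16)² = 201601/256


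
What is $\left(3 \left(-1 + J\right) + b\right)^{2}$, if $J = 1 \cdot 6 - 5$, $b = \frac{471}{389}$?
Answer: $\frac{221841}{151321} \approx 1.466$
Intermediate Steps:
$b = \frac{471}{389}$ ($b = 471 \cdot \frac{1}{389} = \frac{471}{389} \approx 1.2108$)
$J = 1$ ($J = 6 - 5 = 1$)
$\left(3 \left(-1 + J\right) + b\right)^{2} = \left(3 \left(-1 + 1\right) + \frac{471}{389}\right)^{2} = \left(3 \cdot 0 + \frac{471}{389}\right)^{2} = \left(0 + \frac{471}{389}\right)^{2} = \left(\frac{471}{389}\right)^{2} = \frac{221841}{151321}$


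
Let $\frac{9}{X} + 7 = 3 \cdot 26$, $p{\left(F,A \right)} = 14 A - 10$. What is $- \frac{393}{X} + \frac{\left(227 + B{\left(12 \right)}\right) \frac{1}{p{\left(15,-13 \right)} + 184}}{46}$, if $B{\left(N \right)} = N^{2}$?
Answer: $- \frac{3423881}{1104} \approx -3101.3$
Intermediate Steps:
$p{\left(F,A \right)} = -10 + 14 A$
$X = \frac{9}{71}$ ($X = \frac{9}{-7 + 3 \cdot 26} = \frac{9}{-7 + 78} = \frac{9}{71} \approx 0.12676$)
$- \frac{393}{X} + \frac{\left(227 + B{\left(12 \right)}\right) \frac{1}{p{\left(15,-13 \right)} + 184}}{46} = - \frac{393}{\frac{9}{71}} + \frac{\left(227 + 12^{2}\right) \frac{1}{\left(-10 + 14 \left(-13\right)\right) + 184}}{46} = \left(-393\right) \frac{71}{9} + \frac{227 + 144}{\left(-10 - 182\right) + 184} \cdot \frac{1}{46} = - \frac{9301}{3} + \frac{371}{-192 + 184} \cdot \frac{1}{46} = - \frac{9301}{3} + \frac{371}{-8} \cdot \frac{1}{46} = - \frac{9301}{3} + 371 \left(- \frac{1}{8}\right) \frac{1}{46} = - \frac{9301}{3} - \frac{371}{368} = - \frac{3423881}{1104}$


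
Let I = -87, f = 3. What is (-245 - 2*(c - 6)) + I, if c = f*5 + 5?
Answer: -360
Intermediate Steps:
c = 20 (c = 3*5 + 5 = 15 + 5 = 20)
(-245 - 2*(c - 6)) + I = (-245 - 2*(20 - 6)) - 87 = (-245 - 2*14) - 87 = (-245 - 28) - 87 = -273 - 87 = -360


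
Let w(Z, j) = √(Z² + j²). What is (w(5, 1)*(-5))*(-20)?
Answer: 100*√26 ≈ 509.90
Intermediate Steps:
(w(5, 1)*(-5))*(-20) = (√(5² + 1²)*(-5))*(-20) = (√(25 + 1)*(-5))*(-20) = (√26*(-5))*(-20) = -5*√26*(-20) = 100*√26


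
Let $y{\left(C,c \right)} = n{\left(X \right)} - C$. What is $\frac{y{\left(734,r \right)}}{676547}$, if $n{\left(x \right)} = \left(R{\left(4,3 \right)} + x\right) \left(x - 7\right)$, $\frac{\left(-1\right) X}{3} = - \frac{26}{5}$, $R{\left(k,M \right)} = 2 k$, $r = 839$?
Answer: $- \frac{13276}{16913675} \approx -0.00078493$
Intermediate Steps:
$X = \frac{78}{5}$ ($X = - 3 \left(- \frac{26}{5}\right) = - 3 \left(\left(-26\right) \frac{1}{5}\right) = \left(-3\right) \left(- \frac{26}{5}\right) = \frac{78}{5} \approx 15.6$)
$n{\left(x \right)} = \left(-7 + x\right) \left(8 + x\right)$ ($n{\left(x \right)} = \left(2 \cdot 4 + x\right) \left(x - 7\right) = \left(8 + x\right) \left(-7 + x\right) = \left(-7 + x\right) \left(8 + x\right)$)
$y{\left(C,c \right)} = \frac{5074}{25} - C$ ($y{\left(C,c \right)} = \left(-56 + \frac{78}{5} + \left(\frac{78}{5}\right)^{2}\right) - C = \left(-56 + \frac{78}{5} + \frac{6084}{25}\right) - C = \frac{5074}{25} - C$)
$\frac{y{\left(734,r \right)}}{676547} = \frac{\frac{5074}{25} - 734}{676547} = \left(\frac{5074}{25} - 734\right) \frac{1}{676547} = \left(- \frac{13276}{25}\right) \frac{1}{676547} = - \frac{13276}{16913675}$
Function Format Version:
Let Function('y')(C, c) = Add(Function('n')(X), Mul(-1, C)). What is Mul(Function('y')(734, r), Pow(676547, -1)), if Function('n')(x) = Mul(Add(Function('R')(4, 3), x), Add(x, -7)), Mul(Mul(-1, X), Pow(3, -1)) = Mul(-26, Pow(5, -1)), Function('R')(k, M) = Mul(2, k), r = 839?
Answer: Rational(-13276, 16913675) ≈ -0.00078493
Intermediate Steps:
X = Rational(78, 5) (X = Mul(-3, Mul(-26, Pow(5, -1))) = Mul(-3, Mul(-26, Rational(1, 5))) = Mul(-3, Rational(-26, 5)) = Rational(78, 5) ≈ 15.600)
Function('n')(x) = Mul(Add(-7, x), Add(8, x)) (Function('n')(x) = Mul(Add(Mul(2, 4), x), Add(x, -7)) = Mul(Add(8, x), Add(-7, x)) = Mul(Add(-7, x), Add(8, x)))
Function('y')(C, c) = Add(Rational(5074, 25), Mul(-1, C)) (Function('y')(C, c) = Add(Add(-56, Rational(78, 5), Pow(Rational(78, 5), 2)), Mul(-1, C)) = Add(Add(-56, Rational(78, 5), Rational(6084, 25)), Mul(-1, C)) = Add(Rational(5074, 25), Mul(-1, C)))
Mul(Function('y')(734, r), Pow(676547, -1)) = Mul(Add(Rational(5074, 25), Mul(-1, 734)), Pow(676547, -1)) = Mul(Add(Rational(5074, 25), -734), Rational(1, 676547)) = Mul(Rational(-13276, 25), Rational(1, 676547)) = Rational(-13276, 16913675)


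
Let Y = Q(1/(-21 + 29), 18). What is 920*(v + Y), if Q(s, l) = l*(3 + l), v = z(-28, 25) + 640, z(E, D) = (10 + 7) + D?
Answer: 975200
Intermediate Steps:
z(E, D) = 17 + D
v = 682 (v = (17 + 25) + 640 = 42 + 640 = 682)
Y = 378 (Y = 18*(3 + 18) = 18*21 = 378)
920*(v + Y) = 920*(682 + 378) = 920*1060 = 975200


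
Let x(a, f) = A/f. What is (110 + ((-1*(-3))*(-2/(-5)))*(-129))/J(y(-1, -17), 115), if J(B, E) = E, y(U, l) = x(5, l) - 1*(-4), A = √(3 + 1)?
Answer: -224/575 ≈ -0.38956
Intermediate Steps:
A = 2 (A = √4 = 2)
x(a, f) = 2/f
y(U, l) = 4 + 2/l (y(U, l) = 2/l - 1*(-4) = 2/l + 4 = 4 + 2/l)
(110 + ((-1*(-3))*(-2/(-5)))*(-129))/J(y(-1, -17), 115) = (110 + ((-1*(-3))*(-2/(-5)))*(-129))/115 = (110 + (3*(-2*(-⅕)))*(-129))*(1/115) = (110 + (3*(⅖))*(-129))*(1/115) = (110 + (6/5)*(-129))*(1/115) = (110 - 774/5)*(1/115) = -224/5*1/115 = -224/575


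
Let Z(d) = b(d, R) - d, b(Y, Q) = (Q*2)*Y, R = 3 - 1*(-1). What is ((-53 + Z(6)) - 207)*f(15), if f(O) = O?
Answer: -3270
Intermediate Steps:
R = 4 (R = 3 + 1 = 4)
b(Y, Q) = 2*Q*Y (b(Y, Q) = (2*Q)*Y = 2*Q*Y)
Z(d) = 7*d (Z(d) = 2*4*d - d = 8*d - d = 7*d)
((-53 + Z(6)) - 207)*f(15) = ((-53 + 7*6) - 207)*15 = ((-53 + 42) - 207)*15 = (-11 - 207)*15 = -218*15 = -3270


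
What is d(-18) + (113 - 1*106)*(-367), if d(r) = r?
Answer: -2587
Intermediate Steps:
d(-18) + (113 - 1*106)*(-367) = -18 + (113 - 1*106)*(-367) = -18 + (113 - 106)*(-367) = -18 + 7*(-367) = -18 - 2569 = -2587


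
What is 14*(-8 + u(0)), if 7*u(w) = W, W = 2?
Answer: -108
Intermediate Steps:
u(w) = 2/7 (u(w) = (1/7)*2 = 2/7)
14*(-8 + u(0)) = 14*(-8 + 2/7) = 14*(-54/7) = -108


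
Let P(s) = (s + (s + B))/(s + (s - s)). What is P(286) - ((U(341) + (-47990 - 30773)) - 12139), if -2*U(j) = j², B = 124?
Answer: 42626851/286 ≈ 1.4905e+5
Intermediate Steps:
U(j) = -j²/2
P(s) = (124 + 2*s)/s (P(s) = (s + (s + 124))/(s + (s - s)) = (s + (124 + s))/(s + 0) = (124 + 2*s)/s)
P(286) - ((U(341) + (-47990 - 30773)) - 12139) = (2 + 124/286) - ((-½*341² + (-47990 - 30773)) - 12139) = (2 + 124*(1/286)) - ((-½*116281 - 78763) - 12139) = (2 + 62/143) - ((-116281/2 - 78763) - 12139) = 348/143 - (-273807/2 - 12139) = 348/143 - 1*(-298085/2) = 348/143 + 298085/2 = 42626851/286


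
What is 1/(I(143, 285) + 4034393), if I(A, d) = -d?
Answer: 1/4034108 ≈ 2.4789e-7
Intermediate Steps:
1/(I(143, 285) + 4034393) = 1/(-1*285 + 4034393) = 1/(-285 + 4034393) = 1/4034108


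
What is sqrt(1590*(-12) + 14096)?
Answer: 2*I*sqrt(1246) ≈ 70.597*I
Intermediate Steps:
sqrt(1590*(-12) + 14096) = sqrt(-19080 + 14096) = sqrt(-4984) = 2*I*sqrt(1246)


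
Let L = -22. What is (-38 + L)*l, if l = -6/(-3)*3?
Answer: -360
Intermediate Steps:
l = 6 (l = -6*(-⅓)*3 = -(-2)*3 = -1*(-6) = 6)
(-38 + L)*l = (-38 - 22)*6 = -60*6 = -360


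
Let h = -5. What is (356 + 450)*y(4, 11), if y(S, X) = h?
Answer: -4030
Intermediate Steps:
y(S, X) = -5
(356 + 450)*y(4, 11) = (356 + 450)*(-5) = 806*(-5) = -4030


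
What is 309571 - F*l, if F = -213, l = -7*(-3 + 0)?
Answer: 314044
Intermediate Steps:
l = 21 (l = -7*(-3) = 21)
309571 - F*l = 309571 - (-213)*21 = 309571 - 1*(-4473) = 309571 + 4473 = 314044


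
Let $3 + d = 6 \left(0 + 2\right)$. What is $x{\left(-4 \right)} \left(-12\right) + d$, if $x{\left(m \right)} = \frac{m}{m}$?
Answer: $-3$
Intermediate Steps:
$x{\left(m \right)} = 1$
$d = 9$ ($d = -3 + 6 \left(0 + 2\right) = -3 + 6 \cdot 2 = -3 + 12 = 9$)
$x{\left(-4 \right)} \left(-12\right) + d = 1 \left(-12\right) + 9 = -12 + 9 = -3$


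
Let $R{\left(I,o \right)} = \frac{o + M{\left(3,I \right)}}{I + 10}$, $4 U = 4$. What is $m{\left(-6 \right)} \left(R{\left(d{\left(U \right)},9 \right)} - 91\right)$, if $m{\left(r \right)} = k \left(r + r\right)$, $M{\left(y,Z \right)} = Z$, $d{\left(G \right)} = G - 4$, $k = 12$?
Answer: $\frac{90864}{7} \approx 12981.0$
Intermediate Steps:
$U = 1$ ($U = \frac{1}{4} \cdot 4 = 1$)
$d{\left(G \right)} = -4 + G$
$R{\left(I,o \right)} = \frac{I + o}{10 + I}$ ($R{\left(I,o \right)} = \frac{o + I}{I + 10} = \frac{I + o}{10 + I}$)
$m{\left(r \right)} = 24 r$ ($m{\left(r \right)} = 12 \left(r + r\right) = 12 \cdot 2 r = 24 r$)
$m{\left(-6 \right)} \left(R{\left(d{\left(U \right)},9 \right)} - 91\right) = 24 \left(-6\right) \left(\frac{\left(-4 + 1\right) + 9}{10 + \left(-4 + 1\right)} - 91\right) = - 144 \left(\frac{-3 + 9}{10 - 3} - 91\right) = - 144 \left(\frac{1}{7} \cdot 6 - 91\right) = - 144 \left(\frac{6}{7} - 91\right) = \left(-144\right) \left(- \frac{631}{7}\right) = \frac{90864}{7}$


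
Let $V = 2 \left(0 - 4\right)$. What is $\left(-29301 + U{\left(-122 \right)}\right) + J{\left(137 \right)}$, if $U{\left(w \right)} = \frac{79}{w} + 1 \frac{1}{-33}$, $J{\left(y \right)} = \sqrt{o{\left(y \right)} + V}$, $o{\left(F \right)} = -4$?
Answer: $- \frac{117968555}{4026} + 2 i \sqrt{3} \approx -29302.0 + 3.4641 i$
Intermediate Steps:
$V = -8$ ($V = 2 \left(-4\right) = -8$)
$J{\left(y \right)} = 2 i \sqrt{3}$ ($J{\left(y \right)} = \sqrt{-4 - 8} = \sqrt{-12} = 2 i \sqrt{3}$)
$U{\left(w \right)} = - \frac{1}{33} + \frac{79}{w}$ ($U{\left(w \right)} = \frac{79}{w} + 1 \left(- \frac{1}{33}\right) = \frac{79}{w} - \frac{1}{33} = - \frac{1}{33} + \frac{79}{w}$)
$\left(-29301 + U{\left(-122 \right)}\right) + J{\left(137 \right)} = \left(-29301 + \frac{2607 - -122}{33 \left(-122\right)}\right) + 2 i \sqrt{3} = \left(-29301 + \frac{1}{33} \left(- \frac{1}{122}\right) \left(2607 + 122\right)\right) + 2 i \sqrt{3} = \left(-29301 + \frac{1}{33} \left(- \frac{1}{122}\right) 2729\right) + 2 i \sqrt{3} = \left(-29301 - \frac{2729}{4026}\right) + 2 i \sqrt{3} = - \frac{117968555}{4026} + 2 i \sqrt{3}$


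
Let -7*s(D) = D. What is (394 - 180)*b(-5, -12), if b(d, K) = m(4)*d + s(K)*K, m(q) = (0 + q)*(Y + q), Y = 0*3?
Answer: -150656/7 ≈ -21522.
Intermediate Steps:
s(D) = -D/7
Y = 0
m(q) = q² (m(q) = (0 + q)*(0 + q) = q*q = q²)
b(d, K) = 16*d - K²/7 (b(d, K) = 4²*d + (-K/7)*K = 16*d - K²/7)
(394 - 180)*b(-5, -12) = (394 - 180)*(16*(-5) - ⅐*(-12)²) = 214*(-80 - ⅐*144) = 214*(-80 - 144/7) = 214*(-704/7) = -150656/7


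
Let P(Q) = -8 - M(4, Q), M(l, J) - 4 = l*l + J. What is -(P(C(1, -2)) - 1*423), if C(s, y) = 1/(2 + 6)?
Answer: 3609/8 ≈ 451.13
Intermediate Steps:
M(l, J) = 4 + J + l² (M(l, J) = 4 + (l*l + J) = 4 + (l² + J) = 4 + (J + l²) = 4 + J + l²)
C(s, y) = ⅛ (C(s, y) = 1/8 = ⅛)
P(Q) = -28 - Q (P(Q) = -8 - (4 + Q + 4²) = -8 - (4 + Q + 16) = -8 - (20 + Q) = -8 + (-20 - Q) = -28 - Q)
-(P(C(1, -2)) - 1*423) = -((-28 - 1*⅛) - 1*423) = -((-28 - ⅛) - 423) = -(-225/8 - 423) = -1*(-3609/8) = 3609/8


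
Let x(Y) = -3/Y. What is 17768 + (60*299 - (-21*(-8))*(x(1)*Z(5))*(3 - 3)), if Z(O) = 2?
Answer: 35708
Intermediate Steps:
17768 + (60*299 - (-21*(-8))*(x(1)*Z(5))*(3 - 3)) = 17768 + (60*299 - (-21*(-8))*(-3/1*2)*(3 - 3)) = 17768 + (17940 - 168*(-3*1*2)*0) = 17768 + (17940 - 168*-3*2*0) = 17768 + (17940 - 168*(-6*0)) = 17768 + (17940 - 168*0) = 17768 + (17940 - 1*0) = 17768 + (17940 + 0) = 17768 + 17940 = 35708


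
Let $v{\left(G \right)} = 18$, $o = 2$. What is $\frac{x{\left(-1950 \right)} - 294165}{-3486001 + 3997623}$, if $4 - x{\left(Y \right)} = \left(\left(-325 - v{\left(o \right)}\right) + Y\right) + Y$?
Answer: $- \frac{144959}{255811} \approx -0.56666$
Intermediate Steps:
$x{\left(Y \right)} = 347 - 2 Y$ ($x{\left(Y \right)} = 4 - \left(\left(\left(-325 - 18\right) + Y\right) + Y\right) = 4 - \left(\left(-343 + Y\right) + Y\right) = 4 - \left(-343 + 2 Y\right) = 347 - 2 Y$)
$\frac{x{\left(-1950 \right)} - 294165}{-3486001 + 3997623} = \frac{\left(347 - -3900\right) - 294165}{-3486001 + 3997623} = \frac{\left(347 + 3900\right) - 294165}{511622} = \left(4247 - 294165\right) \frac{1}{511622} = \left(-289918\right) \frac{1}{511622} = - \frac{144959}{255811}$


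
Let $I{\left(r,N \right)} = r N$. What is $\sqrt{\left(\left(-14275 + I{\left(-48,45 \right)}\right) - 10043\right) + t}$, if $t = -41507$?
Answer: $i \sqrt{67985} \approx 260.74 i$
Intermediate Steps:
$I{\left(r,N \right)} = N r$
$\sqrt{\left(\left(-14275 + I{\left(-48,45 \right)}\right) - 10043\right) + t} = \sqrt{\left(\left(-14275 + 45 \left(-48\right)\right) - 10043\right) - 41507} = \sqrt{\left(\left(-14275 - 2160\right) - 10043\right) - 41507} = \sqrt{\left(-16435 - 10043\right) - 41507} = \sqrt{-26478 - 41507} = \sqrt{-67985} = i \sqrt{67985}$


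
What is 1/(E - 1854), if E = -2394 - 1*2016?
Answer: -1/6264 ≈ -0.00015964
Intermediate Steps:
E = -4410 (E = -2394 - 2016 = -4410)
1/(E - 1854) = 1/(-4410 - 1854) = 1/(-6264) = -1/6264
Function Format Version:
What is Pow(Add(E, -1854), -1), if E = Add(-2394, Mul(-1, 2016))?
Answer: Rational(-1, 6264) ≈ -0.00015964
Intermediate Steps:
E = -4410 (E = Add(-2394, -2016) = -4410)
Pow(Add(E, -1854), -1) = Pow(Add(-4410, -1854), -1) = Pow(-6264, -1) = Rational(-1, 6264)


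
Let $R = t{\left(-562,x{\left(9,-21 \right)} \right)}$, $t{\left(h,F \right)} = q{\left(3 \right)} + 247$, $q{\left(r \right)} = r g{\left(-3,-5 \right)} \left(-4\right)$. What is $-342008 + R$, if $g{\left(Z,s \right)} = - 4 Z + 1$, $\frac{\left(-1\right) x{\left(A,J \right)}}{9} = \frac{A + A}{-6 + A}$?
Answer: $-341917$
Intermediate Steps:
$x{\left(A,J \right)} = - \frac{18 A}{-6 + A}$ ($x{\left(A,J \right)} = - 9 \frac{A + A}{-6 + A} = - 9 \frac{2 A}{-6 + A} = - \frac{18 A}{-6 + A}$)
$g{\left(Z,s \right)} = 1 - 4 Z$
$q{\left(r \right)} = - 52 r$ ($q{\left(r \right)} = r \left(1 - -12\right) \left(-4\right) = r \left(1 + 12\right) \left(-4\right) = r 13 \left(-4\right) = 13 r \left(-4\right) = - 52 r$)
$t{\left(h,F \right)} = 91$ ($t{\left(h,F \right)} = \left(-52\right) 3 + 247 = -156 + 247 = 91$)
$R = 91$
$-342008 + R = -342008 + 91 = -341917$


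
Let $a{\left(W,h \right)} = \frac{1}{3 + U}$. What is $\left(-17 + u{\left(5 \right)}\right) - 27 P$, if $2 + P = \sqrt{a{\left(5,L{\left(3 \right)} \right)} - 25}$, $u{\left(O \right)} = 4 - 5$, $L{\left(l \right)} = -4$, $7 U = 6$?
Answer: $36 - 6 i \sqrt{501} \approx 36.0 - 134.3 i$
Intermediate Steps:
$U = \frac{6}{7}$ ($U = \frac{1}{7} \cdot 6 = \frac{6}{7} \approx 0.85714$)
$u{\left(O \right)} = -1$ ($u{\left(O \right)} = 4 - 5 = -1$)
$a{\left(W,h \right)} = \frac{7}{27}$ ($a{\left(W,h \right)} = \frac{1}{3 + \frac{6}{7}} = \frac{1}{\frac{27}{7}} = \frac{7}{27}$)
$P = -2 + \frac{2 i \sqrt{501}}{9}$ ($P = -2 + \sqrt{\frac{7}{27} - 25} = -2 + \sqrt{- \frac{668}{27}} = -2 + \frac{2 i \sqrt{501}}{9} \approx -2.0 + 4.974 i$)
$\left(-17 + u{\left(5 \right)}\right) - 27 P = \left(-17 - 1\right) - 27 \left(-2 + \frac{2 i \sqrt{501}}{9}\right) = -18 + \left(54 - 6 i \sqrt{501}\right) = 36 - 6 i \sqrt{501}$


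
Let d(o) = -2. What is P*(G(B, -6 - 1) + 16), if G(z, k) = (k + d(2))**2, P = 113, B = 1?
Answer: 10961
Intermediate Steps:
G(z, k) = (-2 + k)**2 (G(z, k) = (k - 2)**2 = (-2 + k)**2)
P*(G(B, -6 - 1) + 16) = 113*((-2 + (-6 - 1))**2 + 16) = 113*((-2 - 7)**2 + 16) = 113*((-9)**2 + 16) = 113*(81 + 16) = 113*97 = 10961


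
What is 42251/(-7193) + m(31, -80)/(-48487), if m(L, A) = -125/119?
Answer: -243785385078/41503271929 ≈ -5.8739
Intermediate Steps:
m(L, A) = -125/119 (m(L, A) = -125*1/119 = -125/119)
42251/(-7193) + m(31, -80)/(-48487) = 42251/(-7193) - 125/119/(-48487) = 42251*(-1/7193) - 125/119*(-1/48487) = -42251/7193 + 125/5769953 = -243785385078/41503271929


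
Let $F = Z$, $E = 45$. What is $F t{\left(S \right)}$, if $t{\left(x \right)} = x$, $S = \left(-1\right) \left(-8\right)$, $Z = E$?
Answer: $360$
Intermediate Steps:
$Z = 45$
$S = 8$
$F = 45$
$F t{\left(S \right)} = 45 \cdot 8 = 360$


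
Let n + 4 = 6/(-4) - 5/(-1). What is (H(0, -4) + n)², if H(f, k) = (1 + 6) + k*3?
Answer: 121/4 ≈ 30.250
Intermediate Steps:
n = -½ (n = -4 + (6/(-4) - 5/(-1)) = -4 + (6*(-¼) - 5*(-1)) = -4 + (-3/2 + 5) = -4 + 7/2 = -½ ≈ -0.50000)
H(f, k) = 7 + 3*k
(H(0, -4) + n)² = ((7 + 3*(-4)) - ½)² = ((7 - 12) - ½)² = (-5 - ½)² = (-11/2)² = 121/4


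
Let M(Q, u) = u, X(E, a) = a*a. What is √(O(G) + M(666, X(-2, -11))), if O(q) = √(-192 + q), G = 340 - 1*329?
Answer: √(121 + I*√181) ≈ 11.017 + 0.61059*I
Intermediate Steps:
X(E, a) = a²
G = 11 (G = 340 - 329 = 11)
√(O(G) + M(666, X(-2, -11))) = √(√(-192 + 11) + (-11)²) = √(√(-181) + 121) = √(I*√181 + 121) = √(121 + I*√181)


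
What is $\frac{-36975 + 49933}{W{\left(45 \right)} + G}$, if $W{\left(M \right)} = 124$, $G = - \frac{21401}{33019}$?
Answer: $\frac{427860202}{4072955} \approx 105.05$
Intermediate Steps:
$G = - \frac{21401}{33019}$ ($G = \left(-21401\right) \frac{1}{33019} = - \frac{21401}{33019} \approx -0.64814$)
$\frac{-36975 + 49933}{W{\left(45 \right)} + G} = \frac{-36975 + 49933}{124 - \frac{21401}{33019}} = \frac{12958}{\frac{4072955}{33019}} = 12958 \cdot \frac{33019}{4072955} = \frac{427860202}{4072955}$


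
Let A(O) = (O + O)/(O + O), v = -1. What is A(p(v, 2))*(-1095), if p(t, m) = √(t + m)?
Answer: -1095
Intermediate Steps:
p(t, m) = √(m + t)
A(O) = 1 (A(O) = (2*O)/((2*O)) = (2*O)*(1/(2*O)) = 1)
A(p(v, 2))*(-1095) = 1*(-1095) = -1095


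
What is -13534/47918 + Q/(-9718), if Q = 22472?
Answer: -302084177/116416781 ≈ -2.5949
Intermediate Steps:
-13534/47918 + Q/(-9718) = -13534/47918 + 22472/(-9718) = -13534*1/47918 + 22472*(-1/9718) = -6767/23959 - 11236/4859 = -302084177/116416781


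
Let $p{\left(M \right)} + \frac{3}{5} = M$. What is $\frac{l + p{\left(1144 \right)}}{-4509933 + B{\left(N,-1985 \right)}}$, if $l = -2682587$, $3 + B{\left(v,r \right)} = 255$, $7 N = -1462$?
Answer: $\frac{1218838}{2049855} \approx 0.5946$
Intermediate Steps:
$N = - \frac{1462}{7}$ ($N = \frac{1}{7} \left(-1462\right) = - \frac{1462}{7} \approx -208.86$)
$p{\left(M \right)} = - \frac{3}{5} + M$
$B{\left(v,r \right)} = 252$ ($B{\left(v,r \right)} = -3 + 255 = 252$)
$\frac{l + p{\left(1144 \right)}}{-4509933 + B{\left(N,-1985 \right)}} = \frac{-2682587 + \left(- \frac{3}{5} + 1144\right)}{-4509933 + 252} = \frac{-2682587 + \frac{5717}{5}}{-4509681} = \left(- \frac{13407218}{5}\right) \left(- \frac{1}{4509681}\right) = \frac{1218838}{2049855}$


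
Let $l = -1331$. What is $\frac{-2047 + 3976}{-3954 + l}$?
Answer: $- \frac{1929}{5285} \approx -0.365$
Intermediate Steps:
$\frac{-2047 + 3976}{-3954 + l} = \frac{-2047 + 3976}{-3954 - 1331} = \frac{1929}{-5285} = 1929 \left(- \frac{1}{5285}\right) = - \frac{1929}{5285}$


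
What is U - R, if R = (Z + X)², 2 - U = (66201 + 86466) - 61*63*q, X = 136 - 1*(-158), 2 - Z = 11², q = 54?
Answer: 24232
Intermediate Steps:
Z = -119 (Z = 2 - 1*11² = 2 - 1*121 = 2 - 121 = -119)
X = 294 (X = 136 + 158 = 294)
U = 54857 (U = 2 - ((66201 + 86466) - 61*63*54) = 2 - (152667 - 3843*54) = 2 - (152667 - 1*207522) = 2 - (152667 - 207522) = 2 - 1*(-54855) = 2 + 54855 = 54857)
R = 30625 (R = (-119 + 294)² = 175² = 30625)
U - R = 54857 - 1*30625 = 54857 - 30625 = 24232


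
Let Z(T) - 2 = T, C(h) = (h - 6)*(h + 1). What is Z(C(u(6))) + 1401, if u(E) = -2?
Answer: 1411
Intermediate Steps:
C(h) = (1 + h)*(-6 + h) (C(h) = (-6 + h)*(1 + h) = (1 + h)*(-6 + h))
Z(T) = 2 + T
Z(C(u(6))) + 1401 = (2 + (-6 + (-2)**2 - 5*(-2))) + 1401 = (2 + (-6 + 4 + 10)) + 1401 = (2 + 8) + 1401 = 10 + 1401 = 1411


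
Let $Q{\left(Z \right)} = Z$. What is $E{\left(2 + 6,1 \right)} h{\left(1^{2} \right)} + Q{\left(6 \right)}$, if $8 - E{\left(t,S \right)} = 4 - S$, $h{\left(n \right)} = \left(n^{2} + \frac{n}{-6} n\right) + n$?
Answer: $\frac{91}{6} \approx 15.167$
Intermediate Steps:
$h{\left(n \right)} = n + \frac{5 n^{2}}{6}$ ($h{\left(n \right)} = \left(n^{2} + n \left(- \frac{1}{6}\right) n\right) + n = \left(n^{2} + - \frac{n}{6} n\right) + n = \left(n^{2} - \frac{n^{2}}{6}\right) + n = \frac{5 n^{2}}{6} + n = n + \frac{5 n^{2}}{6}$)
$E{\left(t,S \right)} = 4 + S$ ($E{\left(t,S \right)} = 8 - \left(4 - S\right) = 8 + \left(-4 + S\right) = 4 + S$)
$E{\left(2 + 6,1 \right)} h{\left(1^{2} \right)} + Q{\left(6 \right)} = \left(4 + 1\right) \frac{1^{2} \left(6 + 5 \cdot 1^{2}\right)}{6} + 6 = 5 \cdot \frac{1}{6} \cdot 1 \left(6 + 5 \cdot 1\right) + 6 = 5 \cdot \frac{1}{6} \cdot 1 \left(6 + 5\right) + 6 = 5 \cdot \frac{1}{6} \cdot 1 \cdot 11 + 6 = 5 \cdot \frac{11}{6} + 6 = \frac{55}{6} + 6 = \frac{91}{6}$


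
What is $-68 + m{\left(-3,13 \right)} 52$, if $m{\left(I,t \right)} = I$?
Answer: $-224$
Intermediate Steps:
$-68 + m{\left(-3,13 \right)} 52 = -68 - 156 = -224$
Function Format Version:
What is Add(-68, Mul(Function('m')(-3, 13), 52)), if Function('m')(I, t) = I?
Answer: -224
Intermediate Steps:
Add(-68, Mul(Function('m')(-3, 13), 52)) = Add(-68, Mul(-3, 52)) = Add(-68, -156) = -224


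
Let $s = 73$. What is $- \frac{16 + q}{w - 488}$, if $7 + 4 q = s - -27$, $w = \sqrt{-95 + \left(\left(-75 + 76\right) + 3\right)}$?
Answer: $\frac{19154}{238235} + \frac{157 i \sqrt{91}}{952940} \approx 0.0804 + 0.0015716 i$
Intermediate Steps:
$w = i \sqrt{91}$ ($w = \sqrt{-95 + \left(1 + 3\right)} = \sqrt{-95 + 4} = \sqrt{-91} = i \sqrt{91} \approx 9.5394 i$)
$q = \frac{93}{4}$ ($q = - \frac{7}{4} + \frac{73 - -27}{4} = - \frac{7}{4} + \frac{73 + 27}{4} = - \frac{7}{4} + \frac{1}{4} \cdot 100 = - \frac{7}{4} + 25 = \frac{93}{4} \approx 23.25$)
$- \frac{16 + q}{w - 488} = - \frac{16 + \frac{93}{4}}{i \sqrt{91} - 488} = - \frac{157}{4 \left(-488 + i \sqrt{91}\right)}$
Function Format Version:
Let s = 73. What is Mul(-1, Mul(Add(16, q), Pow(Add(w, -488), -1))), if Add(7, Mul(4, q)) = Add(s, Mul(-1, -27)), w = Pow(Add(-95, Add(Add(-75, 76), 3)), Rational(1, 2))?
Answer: Add(Rational(19154, 238235), Mul(Rational(157, 952940), I, Pow(91, Rational(1, 2)))) ≈ Add(0.080400, Mul(0.0015716, I))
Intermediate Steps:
w = Mul(I, Pow(91, Rational(1, 2))) (w = Pow(Add(-95, Add(1, 3)), Rational(1, 2)) = Pow(Add(-95, 4), Rational(1, 2)) = Pow(-91, Rational(1, 2)) = Mul(I, Pow(91, Rational(1, 2))) ≈ Mul(9.5394, I))
q = Rational(93, 4) (q = Add(Rational(-7, 4), Mul(Rational(1, 4), Add(73, Mul(-1, -27)))) = Add(Rational(-7, 4), Mul(Rational(1, 4), Add(73, 27))) = Add(Rational(-7, 4), Mul(Rational(1, 4), 100)) = Add(Rational(-7, 4), 25) = Rational(93, 4) ≈ 23.250)
Mul(-1, Mul(Add(16, q), Pow(Add(w, -488), -1))) = Mul(-1, Mul(Add(16, Rational(93, 4)), Pow(Add(Mul(I, Pow(91, Rational(1, 2))), -488), -1))) = Mul(-1, Mul(Rational(157, 4), Pow(Add(-488, Mul(I, Pow(91, Rational(1, 2)))), -1))) = Mul(Rational(-157, 4), Pow(Add(-488, Mul(I, Pow(91, Rational(1, 2)))), -1))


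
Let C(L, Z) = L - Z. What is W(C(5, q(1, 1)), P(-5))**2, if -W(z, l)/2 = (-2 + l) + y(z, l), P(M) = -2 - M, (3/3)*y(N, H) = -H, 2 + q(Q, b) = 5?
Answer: 16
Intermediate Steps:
q(Q, b) = 3 (q(Q, b) = -2 + 5 = 3)
y(N, H) = -H
W(z, l) = 4 (W(z, l) = -2*((-2 + l) - l) = -2*(-2) = 4)
W(C(5, q(1, 1)), P(-5))**2 = 4**2 = 16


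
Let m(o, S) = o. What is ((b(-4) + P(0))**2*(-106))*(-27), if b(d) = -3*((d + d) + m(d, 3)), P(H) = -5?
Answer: 2750382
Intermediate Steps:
b(d) = -9*d (b(d) = -3*((d + d) + d) = -3*(2*d + d) = -9*d)
((b(-4) + P(0))**2*(-106))*(-27) = ((-9*(-4) - 5)**2*(-106))*(-27) = ((36 - 5)**2*(-106))*(-27) = (31**2*(-106))*(-27) = (961*(-106))*(-27) = -101866*(-27) = 2750382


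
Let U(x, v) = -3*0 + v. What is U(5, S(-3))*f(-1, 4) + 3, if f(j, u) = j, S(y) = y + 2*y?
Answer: 12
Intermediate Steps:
S(y) = 3*y
U(x, v) = v (U(x, v) = 0 + v = v)
U(5, S(-3))*f(-1, 4) + 3 = (3*(-3))*(-1) + 3 = -9*(-1) + 3 = 9 + 3 = 12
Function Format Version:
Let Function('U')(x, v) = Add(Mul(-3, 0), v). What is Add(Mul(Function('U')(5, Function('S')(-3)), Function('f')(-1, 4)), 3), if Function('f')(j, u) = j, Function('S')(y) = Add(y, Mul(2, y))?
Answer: 12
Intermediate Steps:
Function('S')(y) = Mul(3, y)
Function('U')(x, v) = v (Function('U')(x, v) = Add(0, v) = v)
Add(Mul(Function('U')(5, Function('S')(-3)), Function('f')(-1, 4)), 3) = Add(Mul(Mul(3, -3), -1), 3) = Add(Mul(-9, -1), 3) = Add(9, 3) = 12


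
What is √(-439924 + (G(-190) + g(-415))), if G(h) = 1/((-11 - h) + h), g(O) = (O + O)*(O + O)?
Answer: √30126085/11 ≈ 498.97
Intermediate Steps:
g(O) = 4*O² (g(O) = (2*O)*(2*O) = 4*O²)
G(h) = -1/11 (G(h) = 1/(-11) = -1/11)
√(-439924 + (G(-190) + g(-415))) = √(-439924 + (-1/11 + 4*(-415)²)) = √(-439924 + (-1/11 + 4*172225)) = √(-439924 + (-1/11 + 688900)) = √(-439924 + 7577899/11) = √(2738735/11) = √30126085/11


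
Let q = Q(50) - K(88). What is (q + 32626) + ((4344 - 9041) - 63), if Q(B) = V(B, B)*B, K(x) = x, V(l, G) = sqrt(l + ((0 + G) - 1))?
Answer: 27778 + 150*sqrt(11) ≈ 28276.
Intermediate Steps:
V(l, G) = sqrt(-1 + G + l) (V(l, G) = sqrt(l + (G - 1)) = sqrt(l + (-1 + G)) = sqrt(-1 + G + l))
Q(B) = B*sqrt(-1 + 2*B) (Q(B) = sqrt(-1 + B + B)*B = sqrt(-1 + 2*B)*B = B*sqrt(-1 + 2*B))
q = -88 + 150*sqrt(11) (q = 50*sqrt(-1 + 2*50) - 1*88 = 50*sqrt(-1 + 100) - 88 = 50*sqrt(99) - 88 = 50*(3*sqrt(11)) - 88 = 150*sqrt(11) - 88 = -88 + 150*sqrt(11) ≈ 409.49)
(q + 32626) + ((4344 - 9041) - 63) = ((-88 + 150*sqrt(11)) + 32626) + ((4344 - 9041) - 63) = (32538 + 150*sqrt(11)) + (-4697 - 63) = (32538 + 150*sqrt(11)) - 4760 = 27778 + 150*sqrt(11)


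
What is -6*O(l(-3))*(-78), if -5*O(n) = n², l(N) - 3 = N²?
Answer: -67392/5 ≈ -13478.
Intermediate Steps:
l(N) = 3 + N²
O(n) = -n²/5
-6*O(l(-3))*(-78) = -(-6)*(3 + (-3)²)²/5*(-78) = -(-6)*(3 + 9)²/5*(-78) = -(-6)*12²/5*(-78) = -(-6)*144/5*(-78) = -6*(-144/5)*(-78) = (864/5)*(-78) = -67392/5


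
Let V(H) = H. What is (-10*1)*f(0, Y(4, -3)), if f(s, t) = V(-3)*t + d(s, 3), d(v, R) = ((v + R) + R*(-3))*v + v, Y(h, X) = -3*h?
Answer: -360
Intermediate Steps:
d(v, R) = v + v*(v - 2*R) (d(v, R) = ((R + v) - 3*R)*v + v = (v - 2*R)*v + v = v*(v - 2*R) + v = v + v*(v - 2*R))
f(s, t) = -3*t + s*(-5 + s) (f(s, t) = -3*t + s*(1 + s - 2*3) = -3*t + s*(1 + s - 6) = -3*t + s*(-5 + s))
(-10*1)*f(0, Y(4, -3)) = (-10*1)*(-(-9)*4 + 0*(-5 + 0)) = -10*(-3*(-12) + 0*(-5)) = -10*(36 + 0) = -10*36 = -360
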